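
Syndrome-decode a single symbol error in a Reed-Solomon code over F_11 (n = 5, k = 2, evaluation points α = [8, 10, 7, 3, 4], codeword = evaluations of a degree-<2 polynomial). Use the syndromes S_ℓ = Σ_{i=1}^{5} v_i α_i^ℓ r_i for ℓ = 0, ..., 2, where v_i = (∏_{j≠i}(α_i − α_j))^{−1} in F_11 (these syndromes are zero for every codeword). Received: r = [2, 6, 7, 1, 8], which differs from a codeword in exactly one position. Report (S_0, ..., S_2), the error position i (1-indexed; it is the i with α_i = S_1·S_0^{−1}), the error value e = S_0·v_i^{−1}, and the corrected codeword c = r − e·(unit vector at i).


S = (8, 9, 6), error at position 1, error magnitude e = 10, c = [3, 6, 7, 1, 8].

Step 1: column multipliers v_i = (∏_{j≠i}(α_i − α_j))^{−1} mod 11.
  i = 1 (α = 8): (8−10)(8−7)(8−3)(8−4) = (−2)·1·5·4 = −40 ≡ 4, so v_1 = 4^{−1} = 3 (mod 11).
  i = 2 (α = 10): (10−8)(10−7)(10−3)(10−4) = 2·3·7·6 = 252 ≡ 10, so v_2 = 10^{−1} = 10 (mod 11).
  i = 3 (α = 7): (7−8)(7−10)(7−3)(7−4) = (−1)·(−3)·4·3 = 36 ≡ 3, so v_3 = 3^{−1} = 4 (mod 11).
  i = 4 (α = 3): (3−8)(3−10)(3−7)(3−4) = (−5)·(−7)·(−4)·(−1) = 140 ≡ 8, so v_4 = 8^{−1} = 7 (mod 11).
  i = 5 (α = 4): (4−8)(4−10)(4−7)(4−3) = (−4)·(−6)·(−3)·1 = −72 ≡ 5, so v_5 = 5^{−1} = 9 (mod 11).
  v = [3, 10, 4, 7, 9].
Step 2: syndromes of r = [2, 6, 7, 1, 8] (all sums mod 11).
  S_0 = Σ v_i r_i = 3·2 + 10·6 + 4·7 + 7·1 + 9·8 = 173 ≡ 8.
  S_1 = Σ v_i α_i r_i = 3·8·2 + 10·10·6 + 4·7·7 + 7·3·1 + 9·4·8 = 1153 ≡ 9.
  α_i^2 mod 11 = [9, 1, 5, 9, 5].
  S_2 = Σ v_i α_i^2 r_i = 3·9·2 + 10·1·6 + 4·5·7 + 7·9·1 + 9·5·8 = 677 ≡ 6.
  S = (8, 9, 6) ≠ 0, so r is not a codeword (an error is present).
Step 3: locate the error. For a single error e at position i, S_ℓ = v_i·e·α_i^ℓ, so α_err = S_1/S_0.
  S_0^{−1} = 8^{−1} = 7 (mod 11), so α_err = 9·7 = 63 ≡ 8 = α_1. Error position i = 1.
  Consistency check: S_2/S_1 = 6·5 = 30 ≡ 8 = α_err ✓ (single-error assumption holds).
Step 4: error magnitude e = S_0/v_1 = S_0·∏_{j≠1}(α_1 − α_j) = 8·4 = 32 ≡ 10 (mod 11).
Step 5: correct position 1: c_1 = r_1 − e = 2 − 10 ≡ 3 (mod 11). Hence c = [3, 6, 7, 1, 8].
  Check: interpolating c through the α_i gives m(x) = 2 + 7·x (degree < 2) with m(α_i) = c_i for every i, so c is indeed a codeword.


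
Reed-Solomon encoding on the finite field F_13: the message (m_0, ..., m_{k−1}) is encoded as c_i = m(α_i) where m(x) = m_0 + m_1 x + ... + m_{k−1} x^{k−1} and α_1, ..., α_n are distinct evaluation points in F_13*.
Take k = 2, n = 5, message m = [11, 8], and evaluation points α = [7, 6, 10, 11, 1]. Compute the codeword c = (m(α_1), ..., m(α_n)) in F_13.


c = [2, 7, 0, 8, 6]

Message polynomial: m(x) = 11 + 8·x (mod 13).
For each evaluation point α_i, compute m(α_i) mod 13:
  α_1 = 7: Horner steps 8 → 2, so m(7) = 2.
  α_2 = 6: Horner steps 8 → 7, so m(6) = 7.
  α_3 = 10: Horner steps 8 → 0, so m(10) = 0.
  α_4 = 11: Horner steps 8 → 8, so m(11) = 8.
  α_5 = 1: Horner steps 8 → 6, so m(1) = 6.
Codeword c = [2, 7, 0, 8, 6] ∈ F_13^5.


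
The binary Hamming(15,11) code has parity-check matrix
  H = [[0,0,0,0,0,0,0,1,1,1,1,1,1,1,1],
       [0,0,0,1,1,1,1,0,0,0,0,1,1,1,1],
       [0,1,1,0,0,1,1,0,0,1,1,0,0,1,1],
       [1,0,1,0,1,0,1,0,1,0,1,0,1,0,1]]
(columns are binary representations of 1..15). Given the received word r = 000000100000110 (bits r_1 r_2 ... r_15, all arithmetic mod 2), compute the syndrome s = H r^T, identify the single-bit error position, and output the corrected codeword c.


s = (0, 1, 0, 0)^T, error position = 4, corrected codeword c = 000100100000110

Compute s = H r^T mod 2 one row at a time:
  s_1 = 0 + 0 + 0 + 0 + 0 + 1 + 1 + 0 = 2 ≡ 0 (mod 2).
  s_2 = 0 + 0 + 0 + 1 + 0 + 1 + 1 + 0 = 3 ≡ 1 (mod 2).
  s_3 = 0 + 0 + 0 + 1 + 0 + 0 + 1 + 0 = 2 ≡ 0 (mod 2).
  s_4 = 0 + 0 + 0 + 1 + 0 + 0 + 1 + 0 = 2 ≡ 0 (mod 2).
s = (0, 1, 0, 0)^T — this equals column 4 of H (binary 0100), so error is at position 4.
Correct: flip bit 4 of r = 000000100000110 to get c = 000100100000110.


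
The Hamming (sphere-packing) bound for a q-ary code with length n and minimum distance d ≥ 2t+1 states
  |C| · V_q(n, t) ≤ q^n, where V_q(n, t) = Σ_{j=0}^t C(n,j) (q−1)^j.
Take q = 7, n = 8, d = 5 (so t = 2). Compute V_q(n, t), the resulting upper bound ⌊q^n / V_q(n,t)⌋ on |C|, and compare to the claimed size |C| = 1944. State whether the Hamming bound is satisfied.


V_q(n, t) = 1057, q^n = 5764801, Hamming bound = 5453, |C| = 1944 ≤ bound (satisfied).

Step 1: Compute V_q(n, t) = Σ_{j=0}^2 C(n, j) (q−1)^j.
  j = 0: C(8,0)·(6)^0 = 1·1 = 1.
  j = 1: C(8,1)·(6)^1 = 8·6 = 48.
  j = 2: C(8,2)·(6)^2 = 28·36 = 1008.
  V_q(n, t) = 1 + 48 + 1008 = 1057.
Step 2: q^n = 7^8 = 5764801.
Step 3: Hamming bound ⌊q^n / V_q(n,t)⌋ = ⌊5764801/1057⌋ = 5453.
Step 4: Compare |C| = 1944 to 5453: satisfied.
The claimed |C| lies below the Hamming bound.


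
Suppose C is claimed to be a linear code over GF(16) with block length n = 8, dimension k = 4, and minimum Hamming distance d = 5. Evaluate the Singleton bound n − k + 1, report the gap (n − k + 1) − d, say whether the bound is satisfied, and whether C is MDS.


Singleton RHS = n − k + 1 = 5, slack = 0, bound satisfied, MDS.

Singleton bound: d ≤ n − k + 1.
Here n = 8, k = 4, so n − k + 1 = 5.
Given d = 5, check d ≤ 5: YES.
Slack = (n − k + 1) − d = 0.
The code is MDS (slack = 0).
Description: the claimed parameters are [8, 4, 5]_16; such a code would be MDS (meets Singleton bound).


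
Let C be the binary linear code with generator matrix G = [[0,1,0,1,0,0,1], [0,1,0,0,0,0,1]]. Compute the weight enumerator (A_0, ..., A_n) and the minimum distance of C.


Weight distribution: A_0 = 1, A_1 = 1, A_2 = 1, A_3 = 1. Minimum distance d = 1.

Enumerate all 2^2 = 4 messages m ∈ F_2^2.
For each, compute codeword c = mG in F_2^7, then tally its weight.
  m = 00 → c = 0000000, weight = 0.
  m = 10 → c = 0101001, weight = 3.
  m = 01 → c = 0100001, weight = 2.
  m = 11 → c = 0001000, weight = 1.
Tally weights:
  weight 0: 1 codewords.
  weight 1: 1 codewords.
  weight 2: 1 codewords.
  weight 3: 1 codewords.
Minimum distance d = smallest w > 0 with A_w > 0 = 1.
Sanity: Σ A_w = 4 = 2^2 = 4 ✓.


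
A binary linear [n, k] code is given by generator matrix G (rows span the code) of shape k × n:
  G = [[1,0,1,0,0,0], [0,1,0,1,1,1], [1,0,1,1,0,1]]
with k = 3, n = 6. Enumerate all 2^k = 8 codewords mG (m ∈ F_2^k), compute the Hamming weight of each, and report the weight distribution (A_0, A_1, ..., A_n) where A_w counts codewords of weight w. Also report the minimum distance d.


Weight distribution: A_0 = 1, A_2 = 3, A_4 = 3, A_6 = 1. Minimum distance d = 2.

Enumerate all 2^3 = 8 messages m ∈ F_2^3.
For each, compute codeword c = mG in F_2^6, then tally its weight.
  m = 000 → c = 000000, weight = 0.
  m = 100 → c = 101000, weight = 2.
  m = 010 → c = 010111, weight = 4.
  m = 110 → c = 111111, weight = 6.
  m = 001 → c = 101101, weight = 4.
  m = 101 → c = 000101, weight = 2.
  m = 011 → c = 111010, weight = 4.
  m = 111 → c = 010010, weight = 2.
Tally weights:
  weight 0: 1 codewords.
  weight 2: 3 codewords.
  weight 4: 3 codewords.
  weight 6: 1 codewords.
Minimum distance d = smallest w > 0 with A_w > 0 = 2.
Sanity: Σ A_w = 8 = 2^3 = 8 ✓.


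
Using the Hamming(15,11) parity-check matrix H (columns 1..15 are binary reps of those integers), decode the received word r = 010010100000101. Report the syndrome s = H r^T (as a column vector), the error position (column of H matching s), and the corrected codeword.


s = (0, 0, 1, 0)^T, error position = 2, corrected codeword c = 000010100000101

Compute s = H r^T mod 2 one row at a time:
  s_1 = 0 + 0 + 0 + 0 + 0 + 1 + 0 + 1 = 2 ≡ 0 (mod 2).
  s_2 = 0 + 1 + 0 + 1 + 0 + 1 + 0 + 1 = 4 ≡ 0 (mod 2).
  s_3 = 1 + 0 + 0 + 1 + 0 + 0 + 0 + 1 = 3 ≡ 1 (mod 2).
  s_4 = 0 + 0 + 1 + 1 + 0 + 0 + 1 + 1 = 4 ≡ 0 (mod 2).
s = (0, 0, 1, 0)^T — this equals column 2 of H (binary 0010), so error is at position 2.
Correct: flip bit 2 of r = 010010100000101 to get c = 000010100000101.


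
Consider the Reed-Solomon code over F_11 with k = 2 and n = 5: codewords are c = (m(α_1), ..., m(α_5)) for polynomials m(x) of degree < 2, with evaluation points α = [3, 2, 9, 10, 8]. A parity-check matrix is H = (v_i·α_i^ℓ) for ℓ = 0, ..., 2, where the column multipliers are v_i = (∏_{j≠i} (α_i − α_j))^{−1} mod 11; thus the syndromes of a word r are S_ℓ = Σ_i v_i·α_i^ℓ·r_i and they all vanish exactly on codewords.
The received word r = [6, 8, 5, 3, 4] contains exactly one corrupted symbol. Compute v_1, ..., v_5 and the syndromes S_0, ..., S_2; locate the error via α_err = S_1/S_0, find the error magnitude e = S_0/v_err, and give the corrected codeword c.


S = (6, 4, 10), error at position 5, error magnitude e = 8, c = [6, 8, 5, 3, 7].

Step 1: column multipliers v_i = (∏_{j≠i}(α_i − α_j))^{−1} mod 11.
  i = 1 (α = 3): (3−2)(3−9)(3−10)(3−8) = 1·(−6)·(−7)·(−5) = −210 ≡ 10, so v_1 = 10^{−1} = 10 (mod 11).
  i = 2 (α = 2): (2−3)(2−9)(2−10)(2−8) = (−1)·(−7)·(−8)·(−6) = 336 ≡ 6, so v_2 = 6^{−1} = 2 (mod 11).
  i = 3 (α = 9): (9−3)(9−2)(9−10)(9−8) = 6·7·(−1)·1 = −42 ≡ 2, so v_3 = 2^{−1} = 6 (mod 11).
  i = 4 (α = 10): (10−3)(10−2)(10−9)(10−8) = 7·8·1·2 = 112 ≡ 2, so v_4 = 2^{−1} = 6 (mod 11).
  i = 5 (α = 8): (8−3)(8−2)(8−9)(8−10) = 5·6·(−1)·(−2) = 60 ≡ 5, so v_5 = 5^{−1} = 9 (mod 11).
  v = [10, 2, 6, 6, 9].
Step 2: syndromes of r = [6, 8, 5, 3, 4] (all sums mod 11).
  S_0 = Σ v_i r_i = 10·6 + 2·8 + 6·5 + 6·3 + 9·4 = 160 ≡ 6.
  S_1 = Σ v_i α_i r_i = 10·3·6 + 2·2·8 + 6·9·5 + 6·10·3 + 9·8·4 = 950 ≡ 4.
  α_i^2 mod 11 = [9, 4, 4, 1, 9].
  S_2 = Σ v_i α_i^2 r_i = 10·9·6 + 2·4·8 + 6·4·5 + 6·1·3 + 9·9·4 = 1066 ≡ 10.
  S = (6, 4, 10) ≠ 0, so r is not a codeword (an error is present).
Step 3: locate the error. For a single error e at position i, S_ℓ = v_i·e·α_i^ℓ, so α_err = S_1/S_0.
  S_0^{−1} = 6^{−1} = 2 (mod 11), so α_err = 4·2 = 8 ≡ 8 = α_5. Error position i = 5.
  Consistency check: S_2/S_1 = 10·3 = 30 ≡ 8 = α_err ✓ (single-error assumption holds).
Step 4: error magnitude e = S_0/v_5 = S_0·∏_{j≠5}(α_5 − α_j) = 6·5 = 30 ≡ 8 (mod 11).
Step 5: correct position 5: c_5 = r_5 − e = 4 − 8 ≡ 7 (mod 11). Hence c = [6, 8, 5, 3, 7].
  Check: interpolating c through the α_i gives m(x) = 1 + 9·x (degree < 2) with m(α_i) = c_i for every i, so c is indeed a codeword.


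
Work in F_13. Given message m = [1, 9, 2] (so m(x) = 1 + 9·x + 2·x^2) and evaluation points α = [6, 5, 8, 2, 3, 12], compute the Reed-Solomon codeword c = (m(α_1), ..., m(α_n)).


c = [10, 5, 6, 1, 7, 7]

Message polynomial: m(x) = 1 + 9·x + 2·x^2 (mod 13).
For each evaluation point α_i, compute m(α_i) mod 13:
  α_1 = 6: Horner steps 2 → 8 → 10, so m(6) = 10.
  α_2 = 5: Horner steps 2 → 6 → 5, so m(5) = 5.
  α_3 = 8: Horner steps 2 → 12 → 6, so m(8) = 6.
  α_4 = 2: Horner steps 2 → 0 → 1, so m(2) = 1.
  α_5 = 3: Horner steps 2 → 2 → 7, so m(3) = 7.
  α_6 = 12: Horner steps 2 → 7 → 7, so m(12) = 7.
Codeword c = [10, 5, 6, 1, 7, 7] ∈ F_13^6.


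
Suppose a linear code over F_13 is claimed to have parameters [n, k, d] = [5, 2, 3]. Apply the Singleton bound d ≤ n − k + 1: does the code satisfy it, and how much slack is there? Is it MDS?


Singleton RHS = n − k + 1 = 4, slack = 1, bound satisfied, not MDS.

Singleton bound: d ≤ n − k + 1.
Here n = 5, k = 2, so n − k + 1 = 4.
Given d = 3, check d ≤ 4: YES.
Slack = (n − k + 1) − d = 1.
The code is NOT MDS (slack = 1 > 0).
Description: the claimed parameters are [5, 2, 3]_13; such a code would be non-MDS.


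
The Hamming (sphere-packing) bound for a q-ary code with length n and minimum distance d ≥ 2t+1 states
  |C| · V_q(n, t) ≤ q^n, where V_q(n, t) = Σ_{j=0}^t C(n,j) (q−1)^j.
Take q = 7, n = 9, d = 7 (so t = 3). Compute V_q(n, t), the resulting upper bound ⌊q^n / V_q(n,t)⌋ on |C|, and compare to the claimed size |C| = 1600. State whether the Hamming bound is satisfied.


V_q(n, t) = 19495, q^n = 40353607, Hamming bound = 2069, |C| = 1600 ≤ bound (satisfied).

Step 1: Compute V_q(n, t) = Σ_{j=0}^3 C(n, j) (q−1)^j.
  j = 0: C(9,0)·(6)^0 = 1·1 = 1.
  j = 1: C(9,1)·(6)^1 = 9·6 = 54.
  j = 2: C(9,2)·(6)^2 = 36·36 = 1296.
  j = 3: C(9,3)·(6)^3 = 84·216 = 18144.
  V_q(n, t) = 1 + 54 + 1296 + 18144 = 19495.
Step 2: q^n = 7^9 = 40353607.
Step 3: Hamming bound ⌊q^n / V_q(n,t)⌋ = ⌊40353607/19495⌋ = 2069.
Step 4: Compare |C| = 1600 to 2069: satisfied.
The claimed |C| lies below the Hamming bound.


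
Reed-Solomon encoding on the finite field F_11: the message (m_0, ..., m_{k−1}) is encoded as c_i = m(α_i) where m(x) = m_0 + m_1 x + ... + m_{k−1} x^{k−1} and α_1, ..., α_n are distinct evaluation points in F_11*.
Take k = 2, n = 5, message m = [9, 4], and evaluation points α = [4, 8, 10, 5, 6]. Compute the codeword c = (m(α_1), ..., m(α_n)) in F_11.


c = [3, 8, 5, 7, 0]

Message polynomial: m(x) = 9 + 4·x (mod 11).
For each evaluation point α_i, compute m(α_i) mod 11:
  α_1 = 4: Horner steps 4 → 3, so m(4) = 3.
  α_2 = 8: Horner steps 4 → 8, so m(8) = 8.
  α_3 = 10: Horner steps 4 → 5, so m(10) = 5.
  α_4 = 5: Horner steps 4 → 7, so m(5) = 7.
  α_5 = 6: Horner steps 4 → 0, so m(6) = 0.
Codeword c = [3, 8, 5, 7, 0] ∈ F_11^5.


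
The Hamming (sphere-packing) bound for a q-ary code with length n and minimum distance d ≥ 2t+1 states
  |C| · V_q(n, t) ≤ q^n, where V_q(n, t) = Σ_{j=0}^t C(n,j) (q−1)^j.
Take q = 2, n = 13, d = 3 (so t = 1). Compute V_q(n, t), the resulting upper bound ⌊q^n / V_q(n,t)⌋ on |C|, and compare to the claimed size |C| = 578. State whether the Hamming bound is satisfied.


V_q(n, t) = 14, q^n = 8192, Hamming bound = 585, |C| = 578 ≤ bound (satisfied).

Step 1: Compute V_q(n, t) = Σ_{j=0}^1 C(n, j) (q−1)^j.
  j = 0: C(13,0)·(1)^0 = 1·1 = 1.
  j = 1: C(13,1)·(1)^1 = 13·1 = 13.
  V_q(n, t) = 1 + 13 = 14.
Step 2: q^n = 2^13 = 8192.
Step 3: Hamming bound ⌊q^n / V_q(n,t)⌋ = ⌊8192/14⌋ = 585.
Step 4: Compare |C| = 578 to 585: satisfied.
The claimed |C| lies below the Hamming bound.


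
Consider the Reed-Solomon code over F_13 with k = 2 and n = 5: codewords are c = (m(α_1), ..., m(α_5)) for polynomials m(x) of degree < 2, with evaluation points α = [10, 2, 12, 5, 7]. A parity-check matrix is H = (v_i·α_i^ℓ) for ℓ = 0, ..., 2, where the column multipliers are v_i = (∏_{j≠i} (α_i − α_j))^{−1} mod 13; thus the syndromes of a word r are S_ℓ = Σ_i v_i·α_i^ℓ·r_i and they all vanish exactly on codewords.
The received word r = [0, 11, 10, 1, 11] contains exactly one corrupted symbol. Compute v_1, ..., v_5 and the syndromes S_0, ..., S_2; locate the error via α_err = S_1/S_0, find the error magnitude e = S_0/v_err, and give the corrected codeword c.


S = (3, 6, 12), error at position 2, error magnitude e = 12, c = [0, 12, 10, 1, 11].

Step 1: column multipliers v_i = (∏_{j≠i}(α_i − α_j))^{−1} mod 13.
  i = 1 (α = 10): (10−2)(10−12)(10−5)(10−7) = 8·(−2)·5·3 = −240 ≡ 7, so v_1 = 7^{−1} = 2 (mod 13).
  i = 2 (α = 2): (2−10)(2−12)(2−5)(2−7) = (−8)·(−10)·(−3)·(−5) = 1200 ≡ 4, so v_2 = 4^{−1} = 10 (mod 13).
  i = 3 (α = 12): (12−10)(12−2)(12−5)(12−7) = 2·10·7·5 = 700 ≡ 11, so v_3 = 11^{−1} = 6 (mod 13).
  i = 4 (α = 5): (5−10)(5−2)(5−12)(5−7) = (−5)·3·(−7)·(−2) = −210 ≡ 11, so v_4 = 11^{−1} = 6 (mod 13).
  i = 5 (α = 7): (7−10)(7−2)(7−12)(7−5) = (−3)·5·(−5)·2 = 150 ≡ 7, so v_5 = 7^{−1} = 2 (mod 13).
  v = [2, 10, 6, 6, 2].
Step 2: syndromes of r = [0, 11, 10, 1, 11] (all sums mod 13).
  S_0 = Σ v_i r_i = 2·0 + 10·11 + 6·10 + 6·1 + 2·11 = 198 ≡ 3.
  S_1 = Σ v_i α_i r_i = 2·10·0 + 10·2·11 + 6·12·10 + 6·5·1 + 2·7·11 = 1124 ≡ 6.
  α_i^2 mod 13 = [9, 4, 1, 12, 10].
  S_2 = Σ v_i α_i^2 r_i = 2·9·0 + 10·4·11 + 6·1·10 + 6·12·1 + 2·10·11 = 792 ≡ 12.
  S = (3, 6, 12) ≠ 0, so r is not a codeword (an error is present).
Step 3: locate the error. For a single error e at position i, S_ℓ = v_i·e·α_i^ℓ, so α_err = S_1/S_0.
  S_0^{−1} = 3^{−1} = 9 (mod 13), so α_err = 6·9 = 54 ≡ 2 = α_2. Error position i = 2.
  Consistency check: S_2/S_1 = 12·11 = 132 ≡ 2 = α_err ✓ (single-error assumption holds).
Step 4: error magnitude e = S_0/v_2 = S_0·∏_{j≠2}(α_2 − α_j) = 3·4 = 12 ≡ 12 (mod 13).
Step 5: correct position 2: c_2 = r_2 − e = 11 − 12 ≡ 12 (mod 13). Hence c = [0, 12, 10, 1, 11].
  Check: interpolating c through the α_i gives m(x) = 2 + 5·x (degree < 2) with m(α_i) = c_i for every i, so c is indeed a codeword.


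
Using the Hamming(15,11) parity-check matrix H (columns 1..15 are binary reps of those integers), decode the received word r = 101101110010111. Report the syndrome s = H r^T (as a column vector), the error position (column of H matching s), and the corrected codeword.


s = (1, 0, 0, 0)^T, error position = 8, corrected codeword c = 101101100010111

Compute s = H r^T mod 2 one row at a time:
  s_1 = 1 + 0 + 0 + 1 + 0 + 1 + 1 + 1 = 5 ≡ 1 (mod 2).
  s_2 = 1 + 0 + 1 + 1 + 0 + 1 + 1 + 1 = 6 ≡ 0 (mod 2).
  s_3 = 0 + 1 + 1 + 1 + 0 + 1 + 1 + 1 = 6 ≡ 0 (mod 2).
  s_4 = 1 + 1 + 0 + 1 + 0 + 1 + 1 + 1 = 6 ≡ 0 (mod 2).
s = (1, 0, 0, 0)^T — this equals column 8 of H (binary 1000), so error is at position 8.
Correct: flip bit 8 of r = 101101110010111 to get c = 101101100010111.


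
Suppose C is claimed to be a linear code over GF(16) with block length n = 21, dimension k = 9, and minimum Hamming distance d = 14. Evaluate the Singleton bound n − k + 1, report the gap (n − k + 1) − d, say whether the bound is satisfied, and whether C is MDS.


Singleton RHS = n − k + 1 = 13, slack = -1, bound violated (no such code; not MDS).

Singleton bound: d ≤ n − k + 1.
Here n = 21, k = 9, so n − k + 1 = 13.
Given d = 14, check d ≤ 13: NO.
Slack = (n − k + 1) − d = -1.
The slack is negative: d = 14 exceeds n − k + 1 = 13 by 1, so the Singleton bound is violated and no linear [21, 9, 14]_16 code can exist. In particular it is not MDS (MDS requires d = n − k + 1 exactly).
Description: the claimed parameters are [21, 9, 14]_16; such a code would be impossible (violates the Singleton bound).


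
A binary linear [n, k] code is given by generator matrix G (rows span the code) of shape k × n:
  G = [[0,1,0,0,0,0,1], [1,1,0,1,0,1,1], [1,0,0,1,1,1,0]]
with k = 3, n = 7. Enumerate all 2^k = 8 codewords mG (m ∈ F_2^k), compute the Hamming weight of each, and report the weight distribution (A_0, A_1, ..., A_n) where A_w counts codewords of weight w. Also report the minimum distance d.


Weight distribution: A_0 = 1, A_1 = 1, A_2 = 1, A_3 = 2, A_4 = 1, A_5 = 1, A_6 = 1. Minimum distance d = 1.

Enumerate all 2^3 = 8 messages m ∈ F_2^3.
For each, compute codeword c = mG in F_2^7, then tally its weight.
  m = 000 → c = 0000000, weight = 0.
  m = 100 → c = 0100001, weight = 2.
  m = 010 → c = 1101011, weight = 5.
  m = 110 → c = 1001010, weight = 3.
  m = 001 → c = 1001110, weight = 4.
  m = 101 → c = 1101111, weight = 6.
  m = 011 → c = 0100101, weight = 3.
  m = 111 → c = 0000100, weight = 1.
Tally weights:
  weight 0: 1 codewords.
  weight 1: 1 codewords.
  weight 2: 1 codewords.
  weight 3: 2 codewords.
  weight 4: 1 codewords.
  weight 5: 1 codewords.
  weight 6: 1 codewords.
Minimum distance d = smallest w > 0 with A_w > 0 = 1.
Sanity: Σ A_w = 8 = 2^3 = 8 ✓.


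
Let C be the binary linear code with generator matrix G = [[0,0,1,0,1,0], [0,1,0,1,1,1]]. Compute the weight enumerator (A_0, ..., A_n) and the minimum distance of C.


Weight distribution: A_0 = 1, A_2 = 1, A_4 = 2. Minimum distance d = 2.

Enumerate all 2^2 = 4 messages m ∈ F_2^2.
For each, compute codeword c = mG in F_2^6, then tally its weight.
  m = 00 → c = 000000, weight = 0.
  m = 10 → c = 001010, weight = 2.
  m = 01 → c = 010111, weight = 4.
  m = 11 → c = 011101, weight = 4.
Tally weights:
  weight 0: 1 codewords.
  weight 2: 1 codewords.
  weight 4: 2 codewords.
Minimum distance d = smallest w > 0 with A_w > 0 = 2.
Sanity: Σ A_w = 4 = 2^2 = 4 ✓.


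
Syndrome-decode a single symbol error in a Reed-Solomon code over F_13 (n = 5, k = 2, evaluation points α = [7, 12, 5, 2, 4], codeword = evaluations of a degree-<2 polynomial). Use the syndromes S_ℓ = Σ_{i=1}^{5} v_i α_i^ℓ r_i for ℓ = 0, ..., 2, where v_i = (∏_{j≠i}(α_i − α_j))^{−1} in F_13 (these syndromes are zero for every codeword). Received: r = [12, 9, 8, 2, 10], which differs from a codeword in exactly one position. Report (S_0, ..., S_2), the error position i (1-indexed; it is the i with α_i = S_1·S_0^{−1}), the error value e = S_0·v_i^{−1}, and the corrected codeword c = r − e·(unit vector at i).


S = (1, 4, 3), error at position 5, error magnitude e = 4, c = [12, 9, 8, 2, 6].

Step 1: column multipliers v_i = (∏_{j≠i}(α_i − α_j))^{−1} mod 13.
  i = 1 (α = 7): (7−12)(7−5)(7−2)(7−4) = (−5)·2·5·3 = −150 ≡ 6, so v_1 = 6^{−1} = 11 (mod 13).
  i = 2 (α = 12): (12−7)(12−5)(12−2)(12−4) = 5·7·10·8 = 2800 ≡ 5, so v_2 = 5^{−1} = 8 (mod 13).
  i = 3 (α = 5): (5−7)(5−12)(5−2)(5−4) = (−2)·(−7)·3·1 = 42 ≡ 3, so v_3 = 3^{−1} = 9 (mod 13).
  i = 4 (α = 2): (2−7)(2−12)(2−5)(2−4) = (−5)·(−10)·(−3)·(−2) = 300 ≡ 1, so v_4 = 1^{−1} = 1 (mod 13).
  i = 5 (α = 4): (4−7)(4−12)(4−5)(4−2) = (−3)·(−8)·(−1)·2 = −48 ≡ 4, so v_5 = 4^{−1} = 10 (mod 13).
  v = [11, 8, 9, 1, 10].
Step 2: syndromes of r = [12, 9, 8, 2, 10] (all sums mod 13).
  S_0 = Σ v_i r_i = 11·12 + 8·9 + 9·8 + 1·2 + 10·10 = 378 ≡ 1.
  S_1 = Σ v_i α_i r_i = 11·7·12 + 8·12·9 + 9·5·8 + 1·2·2 + 10·4·10 = 2552 ≡ 4.
  α_i^2 mod 13 = [10, 1, 12, 4, 3].
  S_2 = Σ v_i α_i^2 r_i = 11·10·12 + 8·1·9 + 9·12·8 + 1·4·2 + 10·3·10 = 2564 ≡ 3.
  S = (1, 4, 3) ≠ 0, so r is not a codeword (an error is present).
Step 3: locate the error. For a single error e at position i, S_ℓ = v_i·e·α_i^ℓ, so α_err = S_1/S_0.
  S_0^{−1} = 1^{−1} = 1 (mod 13), so α_err = 4·1 = 4 ≡ 4 = α_5. Error position i = 5.
  Consistency check: S_2/S_1 = 3·10 = 30 ≡ 4 = α_err ✓ (single-error assumption holds).
Step 4: error magnitude e = S_0/v_5 = S_0·∏_{j≠5}(α_5 − α_j) = 1·4 = 4 ≡ 4 (mod 13).
Step 5: correct position 5: c_5 = r_5 − e = 10 − 4 ≡ 6 (mod 13). Hence c = [12, 9, 8, 2, 6].
  Check: interpolating c through the α_i gives m(x) = 11 + 2·x (degree < 2) with m(α_i) = c_i for every i, so c is indeed a codeword.


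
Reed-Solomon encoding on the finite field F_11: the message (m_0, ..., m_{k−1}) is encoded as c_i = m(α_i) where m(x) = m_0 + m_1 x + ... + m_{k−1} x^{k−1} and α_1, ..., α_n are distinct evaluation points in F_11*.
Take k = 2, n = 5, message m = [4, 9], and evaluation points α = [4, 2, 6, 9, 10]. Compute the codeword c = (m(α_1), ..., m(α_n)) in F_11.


c = [7, 0, 3, 8, 6]

Message polynomial: m(x) = 4 + 9·x (mod 11).
For each evaluation point α_i, compute m(α_i) mod 11:
  α_1 = 4: Horner steps 9 → 7, so m(4) = 7.
  α_2 = 2: Horner steps 9 → 0, so m(2) = 0.
  α_3 = 6: Horner steps 9 → 3, so m(6) = 3.
  α_4 = 9: Horner steps 9 → 8, so m(9) = 8.
  α_5 = 10: Horner steps 9 → 6, so m(10) = 6.
Codeword c = [7, 0, 3, 8, 6] ∈ F_11^5.


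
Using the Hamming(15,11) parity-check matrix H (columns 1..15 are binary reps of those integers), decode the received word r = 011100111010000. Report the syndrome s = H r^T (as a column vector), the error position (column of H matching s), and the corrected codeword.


s = (1, 0, 0, 0)^T, error position = 8, corrected codeword c = 011100101010000

Compute s = H r^T mod 2 one row at a time:
  s_1 = 1 + 1 + 0 + 1 + 0 + 0 + 0 + 0 = 3 ≡ 1 (mod 2).
  s_2 = 1 + 0 + 0 + 1 + 0 + 0 + 0 + 0 = 2 ≡ 0 (mod 2).
  s_3 = 1 + 1 + 0 + 1 + 0 + 1 + 0 + 0 = 4 ≡ 0 (mod 2).
  s_4 = 0 + 1 + 0 + 1 + 1 + 1 + 0 + 0 = 4 ≡ 0 (mod 2).
s = (1, 0, 0, 0)^T — this equals column 8 of H (binary 1000), so error is at position 8.
Correct: flip bit 8 of r = 011100111010000 to get c = 011100101010000.


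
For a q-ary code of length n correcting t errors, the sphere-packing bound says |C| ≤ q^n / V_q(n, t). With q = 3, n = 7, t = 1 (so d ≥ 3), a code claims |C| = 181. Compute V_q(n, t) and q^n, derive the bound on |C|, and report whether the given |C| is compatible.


V_q(n, t) = 15, q^n = 2187, Hamming bound = 145, |C| = 181 > bound (violated).

Step 1: Compute V_q(n, t) = Σ_{j=0}^1 C(n, j) (q−1)^j.
  j = 0: C(7,0)·(2)^0 = 1·1 = 1.
  j = 1: C(7,1)·(2)^1 = 7·2 = 14.
  V_q(n, t) = 1 + 14 = 15.
Step 2: q^n = 3^7 = 2187.
Step 3: Hamming bound ⌊q^n / V_q(n,t)⌋ = ⌊2187/15⌋ = 145.
Step 4: Compare |C| = 181 to 145: violated.
The claimed |C| lies above the Hamming bound, so no 3-ary code of length 7 with d ≥ 3 can have 181 codewords.


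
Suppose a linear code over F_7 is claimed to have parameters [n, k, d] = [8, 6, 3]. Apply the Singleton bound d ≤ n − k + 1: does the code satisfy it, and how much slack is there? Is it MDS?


Singleton RHS = n − k + 1 = 3, slack = 0, bound satisfied, MDS.

Singleton bound: d ≤ n − k + 1.
Here n = 8, k = 6, so n − k + 1 = 3.
Given d = 3, check d ≤ 3: YES.
Slack = (n − k + 1) − d = 0.
The code is MDS (slack = 0).
Description: the claimed parameters are [8, 6, 3]_7; such a code would be MDS (meets Singleton bound).


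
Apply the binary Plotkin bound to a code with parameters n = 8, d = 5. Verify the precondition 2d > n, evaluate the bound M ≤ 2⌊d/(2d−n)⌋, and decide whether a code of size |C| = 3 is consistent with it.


Plotkin bound M ≤ 4; given |C| = 3 ≤ bound (satisfied).

Check applicability: 2d = 10, n = 8.
2d − n = 2 > 0, so Plotkin applies.
Compute d/(2d−n) = 5/2 ≈ 2.5000.
⌊d/(2d−n)⌋ = 2.
Plotkin bound: M ≤ 2·2 = 4.
Given |C| = 3, check: satisfied.
This |C| is below the Plotkin bound.


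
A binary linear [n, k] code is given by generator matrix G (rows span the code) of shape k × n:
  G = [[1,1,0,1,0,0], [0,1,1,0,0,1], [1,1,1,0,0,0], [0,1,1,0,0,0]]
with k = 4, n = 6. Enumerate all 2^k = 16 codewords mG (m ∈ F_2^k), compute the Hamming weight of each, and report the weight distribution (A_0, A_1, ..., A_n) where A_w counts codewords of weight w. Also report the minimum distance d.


Weight distribution: A_0 = 1, A_1 = 2, A_2 = 4, A_3 = 6, A_4 = 3. Minimum distance d = 1.

Enumerate all 2^4 = 16 messages m ∈ F_2^4.
For each, compute codeword c = mG in F_2^6, then tally its weight.
  m = 0000 → c = 000000, weight = 0.
  m = 1000 → c = 110100, weight = 3.
  m = 0100 → c = 011001, weight = 3.
  m = 1100 → c = 101101, weight = 4.
  m = 0010 → c = 111000, weight = 3.
  m = 1010 → c = 001100, weight = 2.
  m = 0110 → c = 100001, weight = 2.
  m = 1110 → c = 010101, weight = 3.
  m = 0001 → c = 011000, weight = 2.
  m = 1001 → c = 101100, weight = 3.
  m = 0101 → c = 000001, weight = 1.
  m = 1101 → c = 110101, weight = 4.
  m = 0011 → c = 100000, weight = 1.
  m = 1011 → c = 010100, weight = 2.
  m = 0111 → c = 111001, weight = 4.
  m = 1111 → c = 001101, weight = 3.
Tally weights:
  weight 0: 1 codewords.
  weight 1: 2 codewords.
  weight 2: 4 codewords.
  weight 3: 6 codewords.
  weight 4: 3 codewords.
Minimum distance d = smallest w > 0 with A_w > 0 = 1.
Sanity: Σ A_w = 16 = 2^4 = 16 ✓.


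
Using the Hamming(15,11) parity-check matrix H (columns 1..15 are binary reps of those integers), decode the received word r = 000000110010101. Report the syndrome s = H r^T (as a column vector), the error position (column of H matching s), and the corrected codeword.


s = (0, 1, 1, 0)^T, error position = 6, corrected codeword c = 000001110010101

Compute s = H r^T mod 2 one row at a time:
  s_1 = 1 + 0 + 0 + 1 + 0 + 1 + 0 + 1 = 4 ≡ 0 (mod 2).
  s_2 = 0 + 0 + 0 + 1 + 0 + 1 + 0 + 1 = 3 ≡ 1 (mod 2).
  s_3 = 0 + 0 + 0 + 1 + 0 + 1 + 0 + 1 = 3 ≡ 1 (mod 2).
  s_4 = 0 + 0 + 0 + 1 + 0 + 1 + 1 + 1 = 4 ≡ 0 (mod 2).
s = (0, 1, 1, 0)^T — this equals column 6 of H (binary 0110), so error is at position 6.
Correct: flip bit 6 of r = 000000110010101 to get c = 000001110010101.


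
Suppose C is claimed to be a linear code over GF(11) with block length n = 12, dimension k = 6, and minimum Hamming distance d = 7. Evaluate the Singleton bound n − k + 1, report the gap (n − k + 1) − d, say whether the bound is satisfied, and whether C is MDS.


Singleton RHS = n − k + 1 = 7, slack = 0, bound satisfied, MDS.

Singleton bound: d ≤ n − k + 1.
Here n = 12, k = 6, so n − k + 1 = 7.
Given d = 7, check d ≤ 7: YES.
Slack = (n − k + 1) − d = 0.
The code is MDS (slack = 0).
Description: the claimed parameters are [12, 6, 7]_11; such a code would be MDS (meets Singleton bound).


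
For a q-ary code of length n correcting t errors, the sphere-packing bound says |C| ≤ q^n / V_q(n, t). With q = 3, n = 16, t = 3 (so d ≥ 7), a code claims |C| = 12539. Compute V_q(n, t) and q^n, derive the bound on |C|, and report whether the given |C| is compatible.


V_q(n, t) = 4993, q^n = 43046721, Hamming bound = 8621, |C| = 12539 > bound (violated).

Step 1: Compute V_q(n, t) = Σ_{j=0}^3 C(n, j) (q−1)^j.
  j = 0: C(16,0)·(2)^0 = 1·1 = 1.
  j = 1: C(16,1)·(2)^1 = 16·2 = 32.
  j = 2: C(16,2)·(2)^2 = 120·4 = 480.
  j = 3: C(16,3)·(2)^3 = 560·8 = 4480.
  V_q(n, t) = 1 + 32 + 480 + 4480 = 4993.
Step 2: q^n = 3^16 = 43046721.
Step 3: Hamming bound ⌊q^n / V_q(n,t)⌋ = ⌊43046721/4993⌋ = 8621.
Step 4: Compare |C| = 12539 to 8621: violated.
The claimed |C| lies above the Hamming bound, so no 3-ary code of length 16 with d ≥ 7 can have 12539 codewords.


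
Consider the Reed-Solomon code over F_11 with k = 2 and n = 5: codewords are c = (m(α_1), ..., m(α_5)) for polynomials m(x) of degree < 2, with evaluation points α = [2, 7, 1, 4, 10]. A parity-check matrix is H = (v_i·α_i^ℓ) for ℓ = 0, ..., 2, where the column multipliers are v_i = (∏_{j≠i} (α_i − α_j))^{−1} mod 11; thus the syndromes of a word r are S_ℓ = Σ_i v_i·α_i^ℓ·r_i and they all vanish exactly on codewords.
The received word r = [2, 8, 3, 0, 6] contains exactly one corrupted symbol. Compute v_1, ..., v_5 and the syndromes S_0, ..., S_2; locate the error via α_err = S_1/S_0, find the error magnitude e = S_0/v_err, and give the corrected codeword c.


S = (5, 6, 5), error at position 5, error magnitude e = 1, c = [2, 8, 3, 0, 5].

Step 1: column multipliers v_i = (∏_{j≠i}(α_i − α_j))^{−1} mod 11.
  i = 1 (α = 2): (2−7)(2−1)(2−4)(2−10) = (−5)·1·(−2)·(−8) = −80 ≡ 8, so v_1 = 8^{−1} = 7 (mod 11).
  i = 2 (α = 7): (7−2)(7−1)(7−4)(7−10) = 5·6·3·(−3) = −270 ≡ 5, so v_2 = 5^{−1} = 9 (mod 11).
  i = 3 (α = 1): (1−2)(1−7)(1−4)(1−10) = (−1)·(−6)·(−3)·(−9) = 162 ≡ 8, so v_3 = 8^{−1} = 7 (mod 11).
  i = 4 (α = 4): (4−2)(4−7)(4−1)(4−10) = 2·(−3)·3·(−6) = 108 ≡ 9, so v_4 = 9^{−1} = 5 (mod 11).
  i = 5 (α = 10): (10−2)(10−7)(10−1)(10−4) = 8·3·9·6 = 1296 ≡ 9, so v_5 = 9^{−1} = 5 (mod 11).
  v = [7, 9, 7, 5, 5].
Step 2: syndromes of r = [2, 8, 3, 0, 6] (all sums mod 11).
  S_0 = Σ v_i r_i = 7·2 + 9·8 + 7·3 + 5·0 + 5·6 = 137 ≡ 5.
  S_1 = Σ v_i α_i r_i = 7·2·2 + 9·7·8 + 7·1·3 + 5·4·0 + 5·10·6 = 853 ≡ 6.
  α_i^2 mod 11 = [4, 5, 1, 5, 1].
  S_2 = Σ v_i α_i^2 r_i = 7·4·2 + 9·5·8 + 7·1·3 + 5·5·0 + 5·1·6 = 467 ≡ 5.
  S = (5, 6, 5) ≠ 0, so r is not a codeword (an error is present).
Step 3: locate the error. For a single error e at position i, S_ℓ = v_i·e·α_i^ℓ, so α_err = S_1/S_0.
  S_0^{−1} = 5^{−1} = 9 (mod 11), so α_err = 6·9 = 54 ≡ 10 = α_5. Error position i = 5.
  Consistency check: S_2/S_1 = 5·2 = 10 ≡ 10 = α_err ✓ (single-error assumption holds).
Step 4: error magnitude e = S_0/v_5 = S_0·∏_{j≠5}(α_5 − α_j) = 5·9 = 45 ≡ 1 (mod 11).
Step 5: correct position 5: c_5 = r_5 − e = 6 − 1 ≡ 5 (mod 11). Hence c = [2, 8, 3, 0, 5].
  Check: interpolating c through the α_i gives m(x) = 4 + 10·x (degree < 2) with m(α_i) = c_i for every i, so c is indeed a codeword.


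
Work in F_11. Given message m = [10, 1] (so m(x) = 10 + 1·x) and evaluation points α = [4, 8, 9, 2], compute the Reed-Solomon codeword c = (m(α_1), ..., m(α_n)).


c = [3, 7, 8, 1]

Message polynomial: m(x) = 10 + 1·x (mod 11).
For each evaluation point α_i, compute m(α_i) mod 11:
  α_1 = 4: Horner steps 1 → 3, so m(4) = 3.
  α_2 = 8: Horner steps 1 → 7, so m(8) = 7.
  α_3 = 9: Horner steps 1 → 8, so m(9) = 8.
  α_4 = 2: Horner steps 1 → 1, so m(2) = 1.
Codeword c = [3, 7, 8, 1] ∈ F_11^4.


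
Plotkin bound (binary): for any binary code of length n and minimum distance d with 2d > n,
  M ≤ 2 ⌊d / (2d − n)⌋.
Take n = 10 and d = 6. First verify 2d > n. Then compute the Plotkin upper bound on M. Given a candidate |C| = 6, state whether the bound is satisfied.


Plotkin bound M ≤ 6; given |C| = 6 ≤ bound (satisfied).

Check applicability: 2d = 12, n = 10.
2d − n = 2 > 0, so Plotkin applies.
Compute d/(2d−n) = 6/2 ≈ 3.0000.
⌊d/(2d−n)⌋ = 3.
Plotkin bound: M ≤ 2·3 = 6.
Given |C| = 6, check: satisfied.
This |C| is at the Plotkin bound.


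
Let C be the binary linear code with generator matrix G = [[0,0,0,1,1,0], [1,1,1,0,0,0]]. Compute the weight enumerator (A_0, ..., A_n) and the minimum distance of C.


Weight distribution: A_0 = 1, A_2 = 1, A_3 = 1, A_5 = 1. Minimum distance d = 2.

Enumerate all 2^2 = 4 messages m ∈ F_2^2.
For each, compute codeword c = mG in F_2^6, then tally its weight.
  m = 00 → c = 000000, weight = 0.
  m = 10 → c = 000110, weight = 2.
  m = 01 → c = 111000, weight = 3.
  m = 11 → c = 111110, weight = 5.
Tally weights:
  weight 0: 1 codewords.
  weight 2: 1 codewords.
  weight 3: 1 codewords.
  weight 5: 1 codewords.
Minimum distance d = smallest w > 0 with A_w > 0 = 2.
Sanity: Σ A_w = 4 = 2^2 = 4 ✓.


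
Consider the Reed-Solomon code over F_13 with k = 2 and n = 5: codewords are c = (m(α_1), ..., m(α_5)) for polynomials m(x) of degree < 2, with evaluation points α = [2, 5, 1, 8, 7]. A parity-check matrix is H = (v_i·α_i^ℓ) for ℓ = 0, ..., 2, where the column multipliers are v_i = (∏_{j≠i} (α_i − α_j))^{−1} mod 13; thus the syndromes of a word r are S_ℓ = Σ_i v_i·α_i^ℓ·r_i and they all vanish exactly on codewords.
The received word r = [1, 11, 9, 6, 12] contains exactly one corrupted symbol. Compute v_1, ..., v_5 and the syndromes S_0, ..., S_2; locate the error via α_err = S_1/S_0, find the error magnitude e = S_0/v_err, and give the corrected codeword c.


S = (11, 9, 5), error at position 1, error magnitude e = 11, c = [3, 11, 9, 6, 12].

Step 1: column multipliers v_i = (∏_{j≠i}(α_i − α_j))^{−1} mod 13.
  i = 1 (α = 2): (2−5)(2−1)(2−8)(2−7) = (−3)·1·(−6)·(−5) = −90 ≡ 1, so v_1 = 1^{−1} = 1 (mod 13).
  i = 2 (α = 5): (5−2)(5−1)(5−8)(5−7) = 3·4·(−3)·(−2) = 72 ≡ 7, so v_2 = 7^{−1} = 2 (mod 13).
  i = 3 (α = 1): (1−2)(1−5)(1−8)(1−7) = (−1)·(−4)·(−7)·(−6) = 168 ≡ 12, so v_3 = 12^{−1} = 12 (mod 13).
  i = 4 (α = 8): (8−2)(8−5)(8−1)(8−7) = 6·3·7·1 = 126 ≡ 9, so v_4 = 9^{−1} = 3 (mod 13).
  i = 5 (α = 7): (7−2)(7−5)(7−1)(7−8) = 5·2·6·(−1) = −60 ≡ 5, so v_5 = 5^{−1} = 8 (mod 13).
  v = [1, 2, 12, 3, 8].
Step 2: syndromes of r = [1, 11, 9, 6, 12] (all sums mod 13).
  S_0 = Σ v_i r_i = 1·1 + 2·11 + 12·9 + 3·6 + 8·12 = 245 ≡ 11.
  S_1 = Σ v_i α_i r_i = 1·2·1 + 2·5·11 + 12·1·9 + 3·8·6 + 8·7·12 = 1036 ≡ 9.
  α_i^2 mod 13 = [4, 12, 1, 12, 10].
  S_2 = Σ v_i α_i^2 r_i = 1·4·1 + 2·12·11 + 12·1·9 + 3·12·6 + 8·10·12 = 1552 ≡ 5.
  S = (11, 9, 5) ≠ 0, so r is not a codeword (an error is present).
Step 3: locate the error. For a single error e at position i, S_ℓ = v_i·e·α_i^ℓ, so α_err = S_1/S_0.
  S_0^{−1} = 11^{−1} = 6 (mod 13), so α_err = 9·6 = 54 ≡ 2 = α_1. Error position i = 1.
  Consistency check: S_2/S_1 = 5·3 = 15 ≡ 2 = α_err ✓ (single-error assumption holds).
Step 4: error magnitude e = S_0/v_1 = S_0·∏_{j≠1}(α_1 − α_j) = 11·1 = 11 ≡ 11 (mod 13).
Step 5: correct position 1: c_1 = r_1 − e = 1 − 11 ≡ 3 (mod 13). Hence c = [3, 11, 9, 6, 12].
  Check: interpolating c through the α_i gives m(x) = 2 + 7·x (degree < 2) with m(α_i) = c_i for every i, so c is indeed a codeword.


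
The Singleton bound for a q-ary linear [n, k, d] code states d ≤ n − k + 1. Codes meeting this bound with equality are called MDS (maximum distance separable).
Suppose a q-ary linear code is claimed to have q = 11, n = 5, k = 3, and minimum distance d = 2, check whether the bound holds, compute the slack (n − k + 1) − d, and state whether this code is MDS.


Singleton RHS = n − k + 1 = 3, slack = 1, bound satisfied, not MDS.

Singleton bound: d ≤ n − k + 1.
Here n = 5, k = 3, so n − k + 1 = 3.
Given d = 2, check d ≤ 3: YES.
Slack = (n − k + 1) − d = 1.
The code is NOT MDS (slack = 1 > 0).
Description: the claimed parameters are [5, 3, 2]_11; such a code would be non-MDS.


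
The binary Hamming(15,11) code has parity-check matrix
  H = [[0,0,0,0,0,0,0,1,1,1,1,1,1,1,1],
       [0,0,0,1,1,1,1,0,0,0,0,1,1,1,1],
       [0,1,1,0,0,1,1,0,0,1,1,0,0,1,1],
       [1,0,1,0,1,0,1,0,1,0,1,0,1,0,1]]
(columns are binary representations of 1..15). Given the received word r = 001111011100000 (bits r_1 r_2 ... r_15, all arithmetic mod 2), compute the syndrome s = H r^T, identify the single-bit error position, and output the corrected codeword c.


s = (1, 1, 1, 1)^T, error position = 15, corrected codeword c = 001111011100001

Compute s = H r^T mod 2 one row at a time:
  s_1 = 1 + 1 + 1 + 0 + 0 + 0 + 0 + 0 = 3 ≡ 1 (mod 2).
  s_2 = 1 + 1 + 1 + 0 + 0 + 0 + 0 + 0 = 3 ≡ 1 (mod 2).
  s_3 = 0 + 1 + 1 + 0 + 1 + 0 + 0 + 0 = 3 ≡ 1 (mod 2).
  s_4 = 0 + 1 + 1 + 0 + 1 + 0 + 0 + 0 = 3 ≡ 1 (mod 2).
s = (1, 1, 1, 1)^T — this equals column 15 of H (binary 1111), so error is at position 15.
Correct: flip bit 15 of r = 001111011100000 to get c = 001111011100001.


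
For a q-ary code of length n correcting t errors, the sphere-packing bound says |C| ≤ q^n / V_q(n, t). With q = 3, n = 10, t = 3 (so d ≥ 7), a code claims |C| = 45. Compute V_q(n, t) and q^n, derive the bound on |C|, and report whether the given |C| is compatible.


V_q(n, t) = 1161, q^n = 59049, Hamming bound = 50, |C| = 45 ≤ bound (satisfied).

Step 1: Compute V_q(n, t) = Σ_{j=0}^3 C(n, j) (q−1)^j.
  j = 0: C(10,0)·(2)^0 = 1·1 = 1.
  j = 1: C(10,1)·(2)^1 = 10·2 = 20.
  j = 2: C(10,2)·(2)^2 = 45·4 = 180.
  j = 3: C(10,3)·(2)^3 = 120·8 = 960.
  V_q(n, t) = 1 + 20 + 180 + 960 = 1161.
Step 2: q^n = 3^10 = 59049.
Step 3: Hamming bound ⌊q^n / V_q(n,t)⌋ = ⌊59049/1161⌋ = 50.
Step 4: Compare |C| = 45 to 50: satisfied.
The claimed |C| lies below the Hamming bound.


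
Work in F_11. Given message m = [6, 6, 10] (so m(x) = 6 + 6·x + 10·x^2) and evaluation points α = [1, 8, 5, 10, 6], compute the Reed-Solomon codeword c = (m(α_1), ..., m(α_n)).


c = [0, 1, 0, 10, 6]

Message polynomial: m(x) = 6 + 6·x + 10·x^2 (mod 11).
For each evaluation point α_i, compute m(α_i) mod 11:
  α_1 = 1: Horner steps 10 → 5 → 0, so m(1) = 0.
  α_2 = 8: Horner steps 10 → 9 → 1, so m(8) = 1.
  α_3 = 5: Horner steps 10 → 1 → 0, so m(5) = 0.
  α_4 = 10: Horner steps 10 → 7 → 10, so m(10) = 10.
  α_5 = 6: Horner steps 10 → 0 → 6, so m(6) = 6.
Codeword c = [0, 1, 0, 10, 6] ∈ F_11^5.


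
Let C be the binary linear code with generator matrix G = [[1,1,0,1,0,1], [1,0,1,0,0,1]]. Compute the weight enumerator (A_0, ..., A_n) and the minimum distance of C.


Weight distribution: A_0 = 1, A_3 = 2, A_4 = 1. Minimum distance d = 3.

Enumerate all 2^2 = 4 messages m ∈ F_2^2.
For each, compute codeword c = mG in F_2^6, then tally its weight.
  m = 00 → c = 000000, weight = 0.
  m = 10 → c = 110101, weight = 4.
  m = 01 → c = 101001, weight = 3.
  m = 11 → c = 011100, weight = 3.
Tally weights:
  weight 0: 1 codewords.
  weight 3: 2 codewords.
  weight 4: 1 codewords.
Minimum distance d = smallest w > 0 with A_w > 0 = 3.
Sanity: Σ A_w = 4 = 2^2 = 4 ✓.
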